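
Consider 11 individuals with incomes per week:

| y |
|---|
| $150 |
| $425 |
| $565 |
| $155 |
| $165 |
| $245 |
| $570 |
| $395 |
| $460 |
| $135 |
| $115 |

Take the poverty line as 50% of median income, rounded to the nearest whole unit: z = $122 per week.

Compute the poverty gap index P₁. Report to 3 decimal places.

0.005

Below the line: $115 (q = 1 of N = 11).
Relative gaps: (122−115)/122 = 0.0574.
Σ = 0.057377. Dividing by the full population N = 11 gives P₁ = 0.005.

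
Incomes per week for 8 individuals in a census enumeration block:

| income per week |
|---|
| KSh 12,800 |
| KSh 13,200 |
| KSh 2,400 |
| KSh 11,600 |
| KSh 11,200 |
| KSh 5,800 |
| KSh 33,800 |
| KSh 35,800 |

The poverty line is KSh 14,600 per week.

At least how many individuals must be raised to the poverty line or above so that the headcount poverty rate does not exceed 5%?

6

6 of the 8 individuals are poor, so H = 6/8 = 0.750.
A headcount ratio of at most 5% allows at most ⌊0.05 × 8⌋ = 0 poor individuals.
So at least 6 − 0 = 6 must be lifted.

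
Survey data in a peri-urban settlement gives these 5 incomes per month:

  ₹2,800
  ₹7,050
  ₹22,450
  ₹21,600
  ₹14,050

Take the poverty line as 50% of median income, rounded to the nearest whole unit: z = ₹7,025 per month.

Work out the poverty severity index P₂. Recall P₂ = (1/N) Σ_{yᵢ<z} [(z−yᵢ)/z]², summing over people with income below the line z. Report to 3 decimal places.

Poor units: ₹2,800 (q = 1 of N = 5).
Shortfall ratios: (7025−2800)/7025 = 0.6014.
Squared: 0.3617.
Sum = 0.361710; P₂ = 0.361710 / 5 = 0.072.

0.072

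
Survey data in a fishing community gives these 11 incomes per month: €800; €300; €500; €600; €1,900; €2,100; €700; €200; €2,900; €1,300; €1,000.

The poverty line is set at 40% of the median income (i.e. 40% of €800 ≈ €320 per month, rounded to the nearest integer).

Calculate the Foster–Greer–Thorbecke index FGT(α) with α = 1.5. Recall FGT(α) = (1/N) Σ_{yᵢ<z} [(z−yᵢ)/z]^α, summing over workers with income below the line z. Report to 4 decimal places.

Incomes under z: €200, €300 (q = 2 of N = 11).
Normalized shortfalls: (320−200)/320 = 0.3750; (320−300)/320 = 0.0625.
Raised to α = 1.5: 0.22964; 0.01562.
Sum = 0.245265; FGT(1.5) = 0.245265 / 11 = 0.0223.

0.0223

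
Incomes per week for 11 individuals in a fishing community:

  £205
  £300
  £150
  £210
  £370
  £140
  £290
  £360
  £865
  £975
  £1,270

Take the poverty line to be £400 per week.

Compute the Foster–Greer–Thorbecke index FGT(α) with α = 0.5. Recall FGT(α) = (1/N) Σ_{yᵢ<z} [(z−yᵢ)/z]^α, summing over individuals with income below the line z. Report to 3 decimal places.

Incomes under z: £140, £150, £205, £210, £290, £300, £360, £370 (q = 8 of N = 11).
Shortfall ratios: (400−140)/400 = 0.6500; (400−150)/400 = 0.6250; (400−205)/400 = 0.4875; (400−210)/400 = 0.4750; (400−290)/400 = 0.2750; (400−300)/400 = 0.2500; (400−360)/400 = 0.1000; (400−370)/400 = 0.0750.
Raised to α = 0.5: 0.80623; 0.79057; 0.69821; 0.68920; 0.52440; 0.50000; 0.31623; 0.27386.
Sum = 4.598703; FGT(0.5) = 4.598703 / 11 = 0.418.

0.418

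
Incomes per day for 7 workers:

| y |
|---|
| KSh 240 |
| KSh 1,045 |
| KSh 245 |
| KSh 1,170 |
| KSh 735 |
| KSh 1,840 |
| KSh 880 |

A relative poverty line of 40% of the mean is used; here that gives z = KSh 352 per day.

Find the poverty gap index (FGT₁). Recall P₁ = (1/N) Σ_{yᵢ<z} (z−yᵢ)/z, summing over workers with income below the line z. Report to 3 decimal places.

Below the line: KSh 240, KSh 245 (q = 2 of N = 7).
Relative gaps: (352−240)/352 = 0.3182; (352−245)/352 = 0.3040.
Σ = 0.622159. Dividing by the full population N = 7 gives P₁ = 0.089.

0.089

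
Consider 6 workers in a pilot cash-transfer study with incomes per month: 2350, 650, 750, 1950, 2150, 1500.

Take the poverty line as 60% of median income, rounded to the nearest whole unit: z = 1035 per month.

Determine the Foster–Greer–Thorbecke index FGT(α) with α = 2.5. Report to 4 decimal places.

0.0207

Below z: 650, 750 (q = 2 of N = 6).
Gap ratios (z−y)/z: (1035−650)/1035 = 0.3720; (1035−750)/1035 = 0.2754.
Raised to α = 2.5: 0.08439; 0.03979.
Sum = 0.124181; FGT(2.5) = 0.124181 / 6 = 0.0207.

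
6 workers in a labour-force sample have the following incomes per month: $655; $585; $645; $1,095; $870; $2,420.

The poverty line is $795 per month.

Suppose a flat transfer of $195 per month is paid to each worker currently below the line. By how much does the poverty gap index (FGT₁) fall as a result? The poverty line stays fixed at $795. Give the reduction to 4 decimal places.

0.1017

Before: below the line — $585, $645, $655; poverty gap index (FGT₁) = 0.104822.
After the $195 transfer: below the line — $780; poverty gap index (FGT₁) = 0.003145.
Reduction = 0.104822 − 0.003145 = 0.1017.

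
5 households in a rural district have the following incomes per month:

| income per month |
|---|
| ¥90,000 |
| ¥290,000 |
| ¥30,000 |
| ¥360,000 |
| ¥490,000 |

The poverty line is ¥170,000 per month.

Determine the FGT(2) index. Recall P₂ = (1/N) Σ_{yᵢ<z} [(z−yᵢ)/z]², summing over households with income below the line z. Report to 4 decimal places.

Incomes under z: ¥30,000, ¥90,000 (q = 2 of N = 5).
Shortfall ratios: (170000−30000)/170000 = 0.8235; (170000−90000)/170000 = 0.4706.
Squared: 0.6782; 0.2215.
Sum = 0.899654; P₂ = 0.899654 / 5 = 0.1799.

0.1799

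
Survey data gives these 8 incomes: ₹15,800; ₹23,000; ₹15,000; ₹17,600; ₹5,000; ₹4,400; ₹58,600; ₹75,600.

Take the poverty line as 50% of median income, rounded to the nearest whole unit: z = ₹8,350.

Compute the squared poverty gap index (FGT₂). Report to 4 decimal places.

Poor units: ₹4,400, ₹5,000 (q = 2 of N = 8).
Relative gaps: (8350−4400)/8350 = 0.4731; (8350−5000)/8350 = 0.4012.
Squared: 0.2238; 0.1610.
Sum = 0.384740; P₂ = 0.384740 / 8 = 0.0481.

0.0481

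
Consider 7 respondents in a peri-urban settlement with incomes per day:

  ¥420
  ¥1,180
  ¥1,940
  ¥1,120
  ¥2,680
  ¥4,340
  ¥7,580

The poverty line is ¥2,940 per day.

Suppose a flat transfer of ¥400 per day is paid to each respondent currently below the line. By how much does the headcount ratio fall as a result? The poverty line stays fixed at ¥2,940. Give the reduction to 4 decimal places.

0.1429

Before: below the line — ¥420, ¥1,120, ¥1,180, ¥1,940, ¥2,680; headcount ratio = 0.714286.
After the ¥400 transfer: below the line — ¥820, ¥1,520, ¥1,580, ¥2,340; headcount ratio = 0.571429.
Reduction = 0.714286 − 0.571429 = 0.1429.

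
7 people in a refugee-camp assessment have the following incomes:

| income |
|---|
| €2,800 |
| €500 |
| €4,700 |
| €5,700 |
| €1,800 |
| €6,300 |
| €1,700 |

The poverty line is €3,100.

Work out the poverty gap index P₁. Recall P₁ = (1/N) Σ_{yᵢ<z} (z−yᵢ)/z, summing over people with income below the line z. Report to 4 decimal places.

Poor units: €500, €1,700, €1,800, €2,800 (q = 4 of N = 7).
Shortfall ratios: (3100−500)/3100 = 0.8387; (3100−1700)/3100 = 0.4516; (3100−1800)/3100 = 0.4194; (3100−2800)/3100 = 0.0968.
Sum of shortfalls = 1.806452; P₁ averages over all N: 1.806452 / 7 = 0.2581.

0.2581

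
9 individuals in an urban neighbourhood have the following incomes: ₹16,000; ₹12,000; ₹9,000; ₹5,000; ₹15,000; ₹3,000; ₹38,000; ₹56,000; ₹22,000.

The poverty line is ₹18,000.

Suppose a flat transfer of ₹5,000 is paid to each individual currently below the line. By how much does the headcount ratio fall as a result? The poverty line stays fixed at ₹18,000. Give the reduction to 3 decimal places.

Before: below the line — ₹3,000, ₹5,000, ₹9,000, ₹12,000, ₹15,000, ₹16,000; headcount ratio = 0.66667.
After the ₹5,000 transfer: below the line — ₹8,000, ₹10,000, ₹14,000, ₹17,000; headcount ratio = 0.44444.
Reduction = 0.66667 − 0.44444 = 0.222.

0.222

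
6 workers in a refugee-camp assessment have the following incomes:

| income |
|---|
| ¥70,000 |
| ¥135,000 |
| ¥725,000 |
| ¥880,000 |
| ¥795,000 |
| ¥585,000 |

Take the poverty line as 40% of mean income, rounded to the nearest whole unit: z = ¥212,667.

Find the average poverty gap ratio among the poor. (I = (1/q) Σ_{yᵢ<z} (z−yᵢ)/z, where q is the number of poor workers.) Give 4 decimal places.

Below z: ¥70,000, ¥135,000 (q = 2 of N = 6).
Relative gaps: 0.6708, 0.3652; sum = 1.036052.
The income-gap ratio divides by q (the poor only): 1.036052 / 2 = 0.5180.

0.5180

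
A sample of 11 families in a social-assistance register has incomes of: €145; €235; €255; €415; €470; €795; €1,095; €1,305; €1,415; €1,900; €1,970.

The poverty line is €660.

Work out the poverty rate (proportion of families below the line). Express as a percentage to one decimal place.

5 of the 11 families have income below €660.
H = 5/11 = 45.5%.

45.5%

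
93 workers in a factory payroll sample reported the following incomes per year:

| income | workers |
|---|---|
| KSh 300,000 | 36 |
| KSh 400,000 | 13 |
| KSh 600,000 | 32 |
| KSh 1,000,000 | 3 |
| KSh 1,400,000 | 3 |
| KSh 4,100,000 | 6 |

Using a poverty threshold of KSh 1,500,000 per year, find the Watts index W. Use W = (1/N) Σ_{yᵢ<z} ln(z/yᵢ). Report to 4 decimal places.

Below z: 36×KSh 300,000, 13×KSh 400,000, 32×KSh 600,000, 3×KSh 1,000,000, 3×KSh 1,400,000 (q = 87 of N = 93).
Log shortfalls: ln(1500000/300000) = 1.6094 (×36); ln(1500000/400000) = 1.3218 (×13); ln(1500000/600000) = 0.9163 (×32); ln(1500000/1000000) = 0.4055 (×3); ln(1500000/1400000) = 0.0690 (×3).
W = 105.867268 / 93 = 1.1384.

1.1384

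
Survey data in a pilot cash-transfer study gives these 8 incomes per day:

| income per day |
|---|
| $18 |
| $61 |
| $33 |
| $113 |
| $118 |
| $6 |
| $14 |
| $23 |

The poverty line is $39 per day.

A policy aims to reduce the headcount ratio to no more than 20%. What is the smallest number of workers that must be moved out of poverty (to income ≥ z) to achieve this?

4

5 of the 8 workers are poor, so H = 5/8 = 0.625.
A headcount ratio of at most 20% allows at most ⌊0.20 × 8⌋ = 1 poor workers.
So at least 5 − 1 = 4 must be lifted.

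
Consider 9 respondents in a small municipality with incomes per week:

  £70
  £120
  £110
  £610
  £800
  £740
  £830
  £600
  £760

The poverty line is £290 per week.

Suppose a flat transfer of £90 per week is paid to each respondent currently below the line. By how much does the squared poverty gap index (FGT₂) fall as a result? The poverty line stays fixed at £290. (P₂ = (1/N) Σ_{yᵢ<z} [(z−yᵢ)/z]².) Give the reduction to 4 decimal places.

0.1034

Before: below the line — £70, £110, £120; squared poverty gap index (FGT₂) = 0.144933.
After the £90 transfer: below the line — £160, £200, £210; squared poverty gap index (FGT₂) = 0.041485.
Reduction = 0.144933 − 0.041485 = 0.1034.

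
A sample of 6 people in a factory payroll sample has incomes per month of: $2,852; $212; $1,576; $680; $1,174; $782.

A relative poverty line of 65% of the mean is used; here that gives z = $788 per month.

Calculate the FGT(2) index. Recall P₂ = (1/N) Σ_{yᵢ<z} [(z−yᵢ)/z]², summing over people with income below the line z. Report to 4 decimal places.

0.0922

Incomes under z: $212, $680, $782 (q = 3 of N = 6).
Gap ratios (z−y)/z: (788−212)/788 = 0.7310; (788−680)/788 = 0.1371; (788−782)/788 = 0.0076.
Squared: 0.5343; 0.0188; 0.0001.
Sum = 0.553151; P₂ = 0.553151 / 6 = 0.0922.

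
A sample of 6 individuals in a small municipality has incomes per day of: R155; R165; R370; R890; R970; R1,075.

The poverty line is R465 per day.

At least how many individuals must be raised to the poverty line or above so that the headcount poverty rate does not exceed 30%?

2

3 of the 6 individuals are poor, so H = 3/6 = 0.500.
A headcount ratio of at most 30% allows at most ⌊0.30 × 6⌋ = 1 poor individuals.
So at least 3 − 1 = 2 must be lifted.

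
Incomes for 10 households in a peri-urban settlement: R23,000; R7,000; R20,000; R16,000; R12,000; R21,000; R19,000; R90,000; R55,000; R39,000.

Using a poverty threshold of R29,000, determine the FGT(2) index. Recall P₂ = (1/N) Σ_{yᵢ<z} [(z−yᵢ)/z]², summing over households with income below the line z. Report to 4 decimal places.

0.1454

Incomes under z: R7,000, R12,000, R16,000, R19,000, R20,000, R21,000, R23,000 (q = 7 of N = 10).
Shortfall ratios: (29000−7000)/29000 = 0.7586; (29000−12000)/29000 = 0.5862; (29000−16000)/29000 = 0.4483; (29000−19000)/29000 = 0.3448; (29000−20000)/29000 = 0.3103; (29000−21000)/29000 = 0.2759; (29000−23000)/29000 = 0.2069.
Squared: 0.5755; 0.3436; 0.2010; 0.1189; 0.0963; 0.0761; 0.0428.
Sum = 1.454221; P₂ = 1.454221 / 10 = 0.1454.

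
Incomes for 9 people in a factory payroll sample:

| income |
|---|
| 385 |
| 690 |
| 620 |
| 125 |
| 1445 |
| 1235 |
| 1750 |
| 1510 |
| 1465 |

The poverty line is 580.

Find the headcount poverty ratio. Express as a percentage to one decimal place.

22.2%

2 of the 9 people have income below 580.
H = 2/9 = 22.2%.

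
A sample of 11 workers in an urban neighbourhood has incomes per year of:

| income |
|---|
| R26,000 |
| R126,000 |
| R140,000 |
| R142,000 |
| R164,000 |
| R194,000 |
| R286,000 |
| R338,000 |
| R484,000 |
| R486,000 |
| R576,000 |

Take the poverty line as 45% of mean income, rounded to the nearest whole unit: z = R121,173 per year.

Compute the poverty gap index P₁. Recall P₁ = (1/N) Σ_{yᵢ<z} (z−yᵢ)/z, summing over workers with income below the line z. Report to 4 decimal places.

Below z: R26,000 (q = 1 of N = 11).
Gap ratios (z−y)/z: (121173−26000)/121173 = 0.7854.
Sum of shortfalls = 0.785431; P₁ averages over all N: 0.785431 / 11 = 0.0714.

0.0714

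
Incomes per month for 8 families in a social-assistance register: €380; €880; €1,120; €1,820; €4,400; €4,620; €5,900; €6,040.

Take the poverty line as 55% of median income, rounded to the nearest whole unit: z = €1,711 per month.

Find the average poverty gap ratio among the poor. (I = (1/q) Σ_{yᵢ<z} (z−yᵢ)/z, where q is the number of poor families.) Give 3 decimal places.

0.536

Below the line: €380, €880, €1,120 (q = 3 of N = 8).
Relative gaps: 0.7779, 0.4857, 0.3454; sum = 1.609001.
The income-gap ratio divides by q (the poor only): 1.609001 / 3 = 0.536.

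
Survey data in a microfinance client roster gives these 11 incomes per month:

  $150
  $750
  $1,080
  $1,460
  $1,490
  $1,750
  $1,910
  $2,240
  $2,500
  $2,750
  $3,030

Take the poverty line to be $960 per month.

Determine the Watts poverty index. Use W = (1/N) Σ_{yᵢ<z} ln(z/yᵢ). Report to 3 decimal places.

0.191

Below the line: $150, $750 (q = 2 of N = 11).
Log shortfalls: ln(960/150) = 1.8563; ln(960/750) = 0.2469.
W = 2.103158 / 11 = 0.191.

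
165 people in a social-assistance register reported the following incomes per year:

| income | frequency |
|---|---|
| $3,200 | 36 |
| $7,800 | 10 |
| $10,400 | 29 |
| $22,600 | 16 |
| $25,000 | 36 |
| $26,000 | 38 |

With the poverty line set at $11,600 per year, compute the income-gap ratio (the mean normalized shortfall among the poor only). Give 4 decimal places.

Below the line: 36×$3,200, 10×$7,800, 29×$10,400 (q = 75 of N = 165).
Relative gaps: 0.7241 (×36), 0.3276 (×10), 0.1034 (×29); sum = 32.344828.
I averages over the q = 75 poor units only: 32.344828 / 75 = 0.4313.

0.4313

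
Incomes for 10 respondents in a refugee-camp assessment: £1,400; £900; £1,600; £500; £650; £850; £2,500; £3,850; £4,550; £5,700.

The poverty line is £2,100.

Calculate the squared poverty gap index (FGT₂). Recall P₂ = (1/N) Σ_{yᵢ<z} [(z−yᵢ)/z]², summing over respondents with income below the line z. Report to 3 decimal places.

0.191

Below z: £500, £650, £850, £900, £1,400, £1,600 (q = 6 of N = 10).
Normalized shortfalls: (2100−500)/2100 = 0.7619; (2100−650)/2100 = 0.6905; (2100−850)/2100 = 0.5952; (2100−900)/2100 = 0.5714; (2100−1400)/2100 = 0.3333; (2100−1600)/2100 = 0.2381.
Squared: 0.5805; 0.4768; 0.3543; 0.3265; 0.1111; 0.0567.
Sum = 1.905896; P₂ = 1.905896 / 10 = 0.191.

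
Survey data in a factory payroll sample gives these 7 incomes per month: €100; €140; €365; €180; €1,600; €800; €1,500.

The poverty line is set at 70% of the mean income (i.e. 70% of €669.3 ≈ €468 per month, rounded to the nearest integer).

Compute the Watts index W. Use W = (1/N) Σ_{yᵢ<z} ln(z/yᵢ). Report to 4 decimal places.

0.5649

Below the line: €100, €140, €180, €365 (q = 4 of N = 7).
Log gaps: ln(468/100) = 1.5433; ln(468/140) = 1.2068; ln(468/180) = 0.9555; ln(468/365) = 0.2486.
W = 3.954206 / 7 = 0.5649.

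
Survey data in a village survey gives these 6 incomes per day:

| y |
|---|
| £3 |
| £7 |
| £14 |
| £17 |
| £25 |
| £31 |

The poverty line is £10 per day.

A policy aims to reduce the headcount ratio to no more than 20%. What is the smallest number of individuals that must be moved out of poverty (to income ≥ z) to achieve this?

2 of the 6 individuals are poor, so H = 2/6 = 0.333.
A headcount ratio of at most 20% allows at most ⌊0.20 × 6⌋ = 1 poor individuals.
So at least 2 − 1 = 1 must be lifted.

1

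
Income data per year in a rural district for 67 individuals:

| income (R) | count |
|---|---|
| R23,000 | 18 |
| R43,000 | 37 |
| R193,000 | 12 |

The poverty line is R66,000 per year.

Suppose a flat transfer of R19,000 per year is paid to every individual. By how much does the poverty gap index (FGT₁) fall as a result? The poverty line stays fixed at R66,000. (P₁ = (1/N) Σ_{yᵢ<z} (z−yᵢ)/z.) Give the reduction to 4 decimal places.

0.2363

Before: below the line — 18×R23,000, 37×R43,000; poverty gap index (FGT₁) = 0.367481.
After the R19,000 transfer: below the line — 18×R42,000, 37×R62,000; poverty gap index (FGT₁) = 0.131162.
Reduction = 0.367481 − 0.131162 = 0.2363.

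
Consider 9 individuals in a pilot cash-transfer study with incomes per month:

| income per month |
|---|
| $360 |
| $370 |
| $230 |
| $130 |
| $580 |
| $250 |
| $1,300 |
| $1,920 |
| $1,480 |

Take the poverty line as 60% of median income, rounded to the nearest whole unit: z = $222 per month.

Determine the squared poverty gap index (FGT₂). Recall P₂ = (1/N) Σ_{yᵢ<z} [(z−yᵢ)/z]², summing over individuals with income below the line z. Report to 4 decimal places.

Below z: $130 (q = 1 of N = 9).
Gap ratios (z−y)/z: (222−130)/222 = 0.4144.
Squared: 0.1717.
Sum = 0.171739; P₂ = 0.171739 / 9 = 0.0191.

0.0191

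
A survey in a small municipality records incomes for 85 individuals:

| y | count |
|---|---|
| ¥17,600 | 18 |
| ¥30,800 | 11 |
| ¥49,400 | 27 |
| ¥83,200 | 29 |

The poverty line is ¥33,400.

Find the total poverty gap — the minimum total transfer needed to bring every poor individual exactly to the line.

Below the line: 18×¥17,600, 11×¥30,800 (q = 29 of N = 85).
Individual gaps: 18×(33400−17600) = 284400; 11×(33400−30800) = 28600.
Aggregate gap = ¥313,000.

¥313,000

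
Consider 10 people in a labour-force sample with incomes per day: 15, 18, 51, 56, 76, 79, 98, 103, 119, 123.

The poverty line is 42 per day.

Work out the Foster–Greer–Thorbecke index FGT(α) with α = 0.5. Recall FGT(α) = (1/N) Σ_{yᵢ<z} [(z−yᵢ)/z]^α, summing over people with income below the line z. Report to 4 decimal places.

Below z: 15, 18 (q = 2 of N = 10).
Normalized shortfalls: (42−15)/42 = 0.6429; (42−18)/42 = 0.5714.
Raised to α = 0.5: 0.80178; 0.75593.
Sum = 1.557713; FGT(0.5) = 1.557713 / 10 = 0.1558.

0.1558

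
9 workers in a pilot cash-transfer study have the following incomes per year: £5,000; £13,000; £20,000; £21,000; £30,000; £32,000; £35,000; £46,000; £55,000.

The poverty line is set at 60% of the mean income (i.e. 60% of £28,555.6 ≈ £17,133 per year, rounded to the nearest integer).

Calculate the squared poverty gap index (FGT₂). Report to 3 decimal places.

Incomes under z: £5,000, £13,000 (q = 2 of N = 9).
Shortfall ratios: (17133−5000)/17133 = 0.7082; (17133−13000)/17133 = 0.2412.
Squared: 0.5015; 0.0582.
Sum = 0.559691; P₂ = 0.559691 / 9 = 0.062.

0.062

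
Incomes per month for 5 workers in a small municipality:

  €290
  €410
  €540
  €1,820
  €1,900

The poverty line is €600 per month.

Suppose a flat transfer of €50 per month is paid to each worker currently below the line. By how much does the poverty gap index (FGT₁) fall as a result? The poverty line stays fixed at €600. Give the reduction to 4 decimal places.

0.0500

Before: below the line — €290, €410, €540; poverty gap index (FGT₁) = 0.186667.
After the €50 transfer: below the line — €340, €460, €590; poverty gap index (FGT₁) = 0.136667.
Reduction = 0.186667 − 0.136667 = 0.0500.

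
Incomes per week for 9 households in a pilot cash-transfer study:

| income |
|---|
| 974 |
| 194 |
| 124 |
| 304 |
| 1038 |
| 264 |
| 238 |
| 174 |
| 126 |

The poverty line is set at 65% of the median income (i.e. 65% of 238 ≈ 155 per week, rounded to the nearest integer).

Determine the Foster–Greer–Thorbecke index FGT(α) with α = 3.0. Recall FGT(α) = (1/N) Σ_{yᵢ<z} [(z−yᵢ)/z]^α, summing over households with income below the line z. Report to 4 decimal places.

Below z: 124, 126 (q = 2 of N = 9).
Gap ratios (z−y)/z: (155−124)/155 = 0.2000; (155−126)/155 = 0.1871.
Raised to α = 3.0: 0.00800; 0.00655.
Sum = 0.014549; FGT(3.0) = 0.014549 / 9 = 0.0016.

0.0016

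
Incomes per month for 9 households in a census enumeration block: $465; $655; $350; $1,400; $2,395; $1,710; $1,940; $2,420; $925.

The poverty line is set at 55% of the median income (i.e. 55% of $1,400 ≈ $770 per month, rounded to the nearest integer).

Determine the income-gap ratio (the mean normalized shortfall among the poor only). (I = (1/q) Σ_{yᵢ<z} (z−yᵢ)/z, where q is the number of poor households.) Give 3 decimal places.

0.364

Below the line: $350, $465, $655 (q = 3 of N = 9).
Shortfall ratios (z−y)/z: 0.5455, 0.3961, 0.1494; sum = 1.090909.
The income-gap ratio divides by q (the poor only): 1.090909 / 3 = 0.364.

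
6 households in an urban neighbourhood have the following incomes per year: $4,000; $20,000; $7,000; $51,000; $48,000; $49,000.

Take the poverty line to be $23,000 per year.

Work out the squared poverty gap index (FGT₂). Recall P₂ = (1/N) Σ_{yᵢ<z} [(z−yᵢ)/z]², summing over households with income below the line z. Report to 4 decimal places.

Poor units: $4,000, $7,000, $20,000 (q = 3 of N = 6).
Shortfall ratios: (23000−4000)/23000 = 0.8261; (23000−7000)/23000 = 0.6957; (23000−20000)/23000 = 0.1304.
Squared: 0.6824; 0.4839; 0.0170.
Sum = 1.183365; P₂ = 1.183365 / 6 = 0.1972.

0.1972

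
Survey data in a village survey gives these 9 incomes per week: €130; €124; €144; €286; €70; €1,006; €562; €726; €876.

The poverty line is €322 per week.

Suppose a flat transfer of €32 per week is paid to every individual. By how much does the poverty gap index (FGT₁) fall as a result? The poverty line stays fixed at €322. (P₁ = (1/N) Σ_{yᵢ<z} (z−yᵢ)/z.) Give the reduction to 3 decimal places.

Before: below the line — €70, €124, €130, €144, €286; poverty gap index (FGT₁) = 0.29538.
After the €32 transfer: below the line — €102, €156, €162, €176, €318; poverty gap index (FGT₁) = 0.24017.
Reduction = 0.29538 − 0.24017 = 0.055.

0.055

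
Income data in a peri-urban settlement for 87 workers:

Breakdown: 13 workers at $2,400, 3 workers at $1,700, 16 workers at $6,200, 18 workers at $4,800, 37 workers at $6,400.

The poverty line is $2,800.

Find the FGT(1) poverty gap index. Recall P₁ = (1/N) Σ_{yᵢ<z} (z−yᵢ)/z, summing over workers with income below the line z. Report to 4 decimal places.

0.0349

Poor units: 3×$1,700, 13×$2,400 (q = 16 of N = 87).
Normalized shortfalls: (2800−1700)/2800 = 0.3929 (×3); (2800−2400)/2800 = 0.1429 (×13).
Sum of shortfalls = 3.035714; P₁ averages over all N: 3.035714 / 87 = 0.0349.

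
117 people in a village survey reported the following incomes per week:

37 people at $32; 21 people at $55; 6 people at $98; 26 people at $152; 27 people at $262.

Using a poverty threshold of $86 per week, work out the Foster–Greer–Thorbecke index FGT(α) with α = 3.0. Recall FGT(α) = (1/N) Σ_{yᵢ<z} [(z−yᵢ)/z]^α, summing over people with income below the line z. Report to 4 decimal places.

Below the line: 37×$32, 21×$55 (q = 58 of N = 117).
Gap ratios (z−y)/z: (86−32)/86 = 0.6279 (×37); (86−55)/86 = 0.3605 (×21).
Raised to α = 3.0: 0.24756 (×37); 0.04684 (×21).
Sum = 10.143413; FGT(3.0) = 10.143413 / 117 = 0.0867.

0.0867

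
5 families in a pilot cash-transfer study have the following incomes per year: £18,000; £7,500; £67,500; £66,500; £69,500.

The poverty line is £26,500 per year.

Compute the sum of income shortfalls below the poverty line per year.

£27,500

Below z: £7,500, £18,000 (q = 2 of N = 5).
Individual gaps: 26500−7500 = 19000; 26500−18000 = 8500.
Aggregate gap = £27,500.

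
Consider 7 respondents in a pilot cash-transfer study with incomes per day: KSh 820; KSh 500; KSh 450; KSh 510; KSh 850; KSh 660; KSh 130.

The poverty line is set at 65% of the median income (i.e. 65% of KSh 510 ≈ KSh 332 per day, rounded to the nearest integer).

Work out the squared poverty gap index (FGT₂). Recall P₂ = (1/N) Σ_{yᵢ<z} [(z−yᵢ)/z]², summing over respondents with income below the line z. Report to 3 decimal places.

Below the line: KSh 130 (q = 1 of N = 7).
Normalized shortfalls: (332−130)/332 = 0.6084.
Squared: 0.3702.
Sum = 0.370192; P₂ = 0.370192 / 7 = 0.053.

0.053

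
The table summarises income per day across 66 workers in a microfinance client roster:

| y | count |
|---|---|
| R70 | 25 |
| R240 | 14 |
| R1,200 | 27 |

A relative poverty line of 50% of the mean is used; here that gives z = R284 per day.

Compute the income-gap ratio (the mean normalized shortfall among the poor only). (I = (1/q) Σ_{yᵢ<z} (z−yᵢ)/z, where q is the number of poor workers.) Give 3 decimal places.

0.539

Incomes under z: 25×R70, 14×R240 (q = 39 of N = 66).
Shortfall ratios (z−y)/z: 0.7535 (×25), 0.1549 (×14); sum = 21.007042.
I averages over the q = 39 poor units only: 21.007042 / 39 = 0.539.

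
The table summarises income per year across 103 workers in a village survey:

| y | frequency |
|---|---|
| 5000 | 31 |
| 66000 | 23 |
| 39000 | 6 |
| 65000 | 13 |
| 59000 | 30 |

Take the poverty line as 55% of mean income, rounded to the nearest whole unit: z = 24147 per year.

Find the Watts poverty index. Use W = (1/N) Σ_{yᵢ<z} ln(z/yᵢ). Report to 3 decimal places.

Below z: 31×5000 (q = 31 of N = 103).
ln(z/y) terms: ln(24147/5000) = 1.5747 (×31).
W = 48.816389 / 103 = 0.474.

0.474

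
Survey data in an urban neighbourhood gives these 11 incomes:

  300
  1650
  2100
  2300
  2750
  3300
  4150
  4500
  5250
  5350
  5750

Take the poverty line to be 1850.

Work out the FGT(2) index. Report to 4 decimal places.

0.0649

Below the line: 300, 1650 (q = 2 of N = 11).
Shortfall ratios: (1850−300)/1850 = 0.8378; (1850−1650)/1850 = 0.1081.
Squared: 0.7020; 0.0117.
Sum = 0.713660; P₂ = 0.713660 / 11 = 0.0649.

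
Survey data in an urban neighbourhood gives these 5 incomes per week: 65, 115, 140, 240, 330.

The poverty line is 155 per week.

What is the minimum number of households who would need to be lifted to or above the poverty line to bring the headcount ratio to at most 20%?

2

3 of the 5 households are poor, so H = 3/5 = 0.600.
A headcount ratio of at most 20% allows at most ⌊0.20 × 5⌋ = 1 poor households.
So at least 3 − 1 = 2 must be lifted.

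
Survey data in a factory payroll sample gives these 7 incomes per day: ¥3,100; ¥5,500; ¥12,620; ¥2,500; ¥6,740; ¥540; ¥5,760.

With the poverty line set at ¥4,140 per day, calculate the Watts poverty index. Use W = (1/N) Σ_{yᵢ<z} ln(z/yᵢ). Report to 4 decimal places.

Poor units: ¥540, ¥2,500, ¥3,100 (q = 3 of N = 7).
ln(z/y) terms: ln(4140/540) = 2.0369; ln(4140/2500) = 0.5044; ln(4140/3100) = 0.2893.
W = 2.830581 / 7 = 0.4044.

0.4044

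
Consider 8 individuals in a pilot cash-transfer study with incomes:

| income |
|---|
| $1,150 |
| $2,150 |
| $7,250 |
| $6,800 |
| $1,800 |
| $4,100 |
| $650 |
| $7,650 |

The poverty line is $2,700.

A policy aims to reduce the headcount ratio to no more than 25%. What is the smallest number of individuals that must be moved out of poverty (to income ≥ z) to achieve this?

2

4 of the 8 individuals are poor, so H = 4/8 = 0.500.
A headcount ratio of at most 25% allows at most ⌊0.25 × 8⌋ = 2 poor individuals.
So at least 4 − 2 = 2 must be lifted.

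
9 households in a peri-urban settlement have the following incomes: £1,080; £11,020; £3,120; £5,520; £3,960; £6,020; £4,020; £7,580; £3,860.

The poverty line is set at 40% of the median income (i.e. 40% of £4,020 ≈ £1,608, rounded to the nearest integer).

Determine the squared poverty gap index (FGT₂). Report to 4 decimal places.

0.0120

Poor units: £1,080 (q = 1 of N = 9).
Gap ratios (z−y)/z: (1608−1080)/1608 = 0.3284.
Squared: 0.1078.
Sum = 0.107819; P₂ = 0.107819 / 9 = 0.0120.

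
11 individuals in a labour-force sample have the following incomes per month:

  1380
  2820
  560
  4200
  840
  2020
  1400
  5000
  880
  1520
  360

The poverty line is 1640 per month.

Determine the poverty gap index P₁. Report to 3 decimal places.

Poor units: 360, 560, 840, 880, 1380, 1400, 1520 (q = 7 of N = 11).
Shortfall ratios: (1640−360)/1640 = 0.7805; (1640−560)/1640 = 0.6585; (1640−840)/1640 = 0.4878; (1640−880)/1640 = 0.4634; (1640−1380)/1640 = 0.1585; (1640−1400)/1640 = 0.1463; (1640−1520)/1640 = 0.0732.
Sum of shortfalls = 2.768293; P₁ averages over all N: 2.768293 / 11 = 0.252.

0.252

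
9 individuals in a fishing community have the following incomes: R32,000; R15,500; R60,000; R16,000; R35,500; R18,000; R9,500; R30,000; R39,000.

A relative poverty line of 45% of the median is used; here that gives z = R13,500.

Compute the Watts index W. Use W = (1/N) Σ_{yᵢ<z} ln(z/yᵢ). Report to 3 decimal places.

Incomes under z: R9,500 (q = 1 of N = 9).
ln(z/y) terms: ln(13500/9500) = 0.3514.
W = 0.351398 / 9 = 0.039.

0.039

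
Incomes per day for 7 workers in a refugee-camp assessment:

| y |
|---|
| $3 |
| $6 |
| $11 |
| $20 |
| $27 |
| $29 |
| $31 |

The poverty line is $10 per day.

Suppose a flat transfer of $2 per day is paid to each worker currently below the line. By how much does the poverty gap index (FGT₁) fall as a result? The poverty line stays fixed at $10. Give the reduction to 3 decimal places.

0.057

Before: below the line — $3, $6; poverty gap index (FGT₁) = 0.15714.
After the $2 transfer: below the line — $5, $8; poverty gap index (FGT₁) = 0.10000.
Reduction = 0.15714 − 0.10000 = 0.057.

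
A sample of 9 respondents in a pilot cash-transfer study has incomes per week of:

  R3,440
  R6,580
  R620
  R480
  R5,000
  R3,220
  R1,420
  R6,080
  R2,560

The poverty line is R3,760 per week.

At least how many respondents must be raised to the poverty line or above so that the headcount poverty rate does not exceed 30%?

4

Currently q = 6 of N = 9 are below the line (H = 0.667).
A headcount ratio of at most 30% allows at most ⌊0.30 × 9⌋ = 2 poor respondents.
So at least 6 − 2 = 4 must be lifted.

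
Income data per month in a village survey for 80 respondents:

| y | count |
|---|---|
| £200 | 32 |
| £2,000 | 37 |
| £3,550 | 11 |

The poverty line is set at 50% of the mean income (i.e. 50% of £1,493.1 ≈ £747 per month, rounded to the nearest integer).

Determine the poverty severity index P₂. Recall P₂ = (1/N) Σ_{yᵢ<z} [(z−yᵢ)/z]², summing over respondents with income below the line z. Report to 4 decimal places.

0.2145

Below the line: 32×£200 (q = 32 of N = 80).
Relative gaps: (747−200)/747 = 0.7323 (×32).
Squared: 0.5362 (×32).
Sum = 17.158662; P₂ = 17.158662 / 80 = 0.2145.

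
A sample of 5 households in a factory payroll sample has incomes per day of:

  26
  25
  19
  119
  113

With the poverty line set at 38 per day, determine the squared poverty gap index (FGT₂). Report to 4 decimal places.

0.0934

Below the line: 19, 25, 26 (q = 3 of N = 5).
Normalized shortfalls: (38−19)/38 = 0.5000; (38−25)/38 = 0.3421; (38−26)/38 = 0.3158.
Squared: 0.2500; 0.1170; 0.0997.
Sum = 0.466759; P₂ = 0.466759 / 5 = 0.0934.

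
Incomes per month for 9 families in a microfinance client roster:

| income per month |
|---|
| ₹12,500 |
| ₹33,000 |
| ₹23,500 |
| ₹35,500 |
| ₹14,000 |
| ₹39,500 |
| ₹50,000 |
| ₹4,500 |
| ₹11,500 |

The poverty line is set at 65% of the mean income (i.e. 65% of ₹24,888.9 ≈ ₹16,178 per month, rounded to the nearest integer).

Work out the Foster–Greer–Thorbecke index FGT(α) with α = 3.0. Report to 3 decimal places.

0.046

Poor units: ₹4,500, ₹11,500, ₹12,500, ₹14,000 (q = 4 of N = 9).
Gap ratios (z−y)/z: (16178−4500)/16178 = 0.7218; (16178−11500)/16178 = 0.2892; (16178−12500)/16178 = 0.2273; (16178−14000)/16178 = 0.1346.
Raised to α = 3.0: 0.37612; 0.02418; 0.01175; 0.00244.
Sum = 0.414492; FGT(3.0) = 0.414492 / 9 = 0.046.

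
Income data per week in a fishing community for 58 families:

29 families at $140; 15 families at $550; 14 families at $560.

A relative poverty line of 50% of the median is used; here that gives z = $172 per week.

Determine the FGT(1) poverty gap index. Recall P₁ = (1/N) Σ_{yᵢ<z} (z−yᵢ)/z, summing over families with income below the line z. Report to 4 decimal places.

Incomes under z: 29×$140 (q = 29 of N = 58).
Shortfall ratios: (172−140)/172 = 0.1860 (×29).
Sum of shortfalls = 5.395349; P₁ averages over all N: 5.395349 / 58 = 0.0930.

0.0930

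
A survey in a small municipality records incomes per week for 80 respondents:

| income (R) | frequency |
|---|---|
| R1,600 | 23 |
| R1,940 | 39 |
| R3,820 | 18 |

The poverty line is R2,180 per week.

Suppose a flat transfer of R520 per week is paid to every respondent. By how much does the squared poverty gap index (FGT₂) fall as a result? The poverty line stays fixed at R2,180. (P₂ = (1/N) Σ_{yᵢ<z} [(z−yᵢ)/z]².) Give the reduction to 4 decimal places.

Before: below the line — 23×R1,600, 39×R1,940; squared poverty gap index (FGT₂) = 0.026259.
After the R520 transfer: below the line — 23×R2,120; squared poverty gap index (FGT₂) = 0.000218.
Reduction = 0.026259 − 0.000218 = 0.0260.

0.0260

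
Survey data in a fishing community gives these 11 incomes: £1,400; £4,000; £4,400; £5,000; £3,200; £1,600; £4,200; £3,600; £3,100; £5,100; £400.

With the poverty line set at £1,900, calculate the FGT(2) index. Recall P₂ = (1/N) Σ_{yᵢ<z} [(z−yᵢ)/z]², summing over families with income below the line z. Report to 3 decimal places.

Below the line: £400, £1,400, £1,600 (q = 3 of N = 11).
Gap ratios (z−y)/z: (1900−400)/1900 = 0.7895; (1900−1400)/1900 = 0.2632; (1900−1600)/1900 = 0.1579.
Squared: 0.6233; 0.0693; 0.0249.
Sum = 0.717452; P₂ = 0.717452 / 11 = 0.065.

0.065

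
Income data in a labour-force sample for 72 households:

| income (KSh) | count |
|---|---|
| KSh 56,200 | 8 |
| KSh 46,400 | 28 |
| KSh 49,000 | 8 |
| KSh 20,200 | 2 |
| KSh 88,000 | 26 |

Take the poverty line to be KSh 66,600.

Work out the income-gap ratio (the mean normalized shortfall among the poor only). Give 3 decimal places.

Below z: 2×KSh 20,200, 28×KSh 46,400, 8×KSh 49,000, 8×KSh 56,200 (q = 46 of N = 72).
Relative gaps: 0.6967 (×2), 0.3033 (×28), 0.2643 (×8), 0.1562 (×8); sum = 13.249249.
I averages over the q = 46 poor units only: 13.249249 / 46 = 0.288.

0.288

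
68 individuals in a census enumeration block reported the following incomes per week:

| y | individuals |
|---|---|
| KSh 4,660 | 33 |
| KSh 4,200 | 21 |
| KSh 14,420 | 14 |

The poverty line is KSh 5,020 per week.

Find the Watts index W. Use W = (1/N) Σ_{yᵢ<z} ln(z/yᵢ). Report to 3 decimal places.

0.091

Poor units: 21×KSh 4,200, 33×KSh 4,660 (q = 54 of N = 68).
Log gaps: ln(5020/4200) = 0.1783 (×21); ln(5020/4660) = 0.0744 (×33).
W = 6.200932 / 68 = 0.091.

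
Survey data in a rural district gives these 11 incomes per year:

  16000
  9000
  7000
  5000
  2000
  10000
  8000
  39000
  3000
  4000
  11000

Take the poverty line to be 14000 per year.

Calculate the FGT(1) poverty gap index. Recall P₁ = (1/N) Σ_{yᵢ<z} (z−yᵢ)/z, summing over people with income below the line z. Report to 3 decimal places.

Below z: 2000, 3000, 4000, 5000, 7000, 8000, 9000, 10000, 11000 (q = 9 of N = 11).
Shortfall ratios: (14000−2000)/14000 = 0.8571; (14000−3000)/14000 = 0.7857; (14000−4000)/14000 = 0.7143; (14000−5000)/14000 = 0.6429; (14000−7000)/14000 = 0.5000; (14000−8000)/14000 = 0.4286; (14000−9000)/14000 = 0.3571; (14000−10000)/14000 = 0.2857; (14000−11000)/14000 = 0.2143.
Sum of shortfalls = 4.785714; P₁ averages over all N: 4.785714 / 11 = 0.435.

0.435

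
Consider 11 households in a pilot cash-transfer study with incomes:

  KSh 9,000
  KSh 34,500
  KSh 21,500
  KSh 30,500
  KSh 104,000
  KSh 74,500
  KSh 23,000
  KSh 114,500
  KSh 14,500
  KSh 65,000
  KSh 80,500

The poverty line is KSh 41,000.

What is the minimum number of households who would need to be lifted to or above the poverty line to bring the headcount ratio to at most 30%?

Currently q = 6 of N = 11 are below the line (H = 0.545).
A headcount ratio of at most 30% allows at most ⌊0.30 × 11⌋ = 3 poor households.
So at least 6 − 3 = 3 must be lifted.

3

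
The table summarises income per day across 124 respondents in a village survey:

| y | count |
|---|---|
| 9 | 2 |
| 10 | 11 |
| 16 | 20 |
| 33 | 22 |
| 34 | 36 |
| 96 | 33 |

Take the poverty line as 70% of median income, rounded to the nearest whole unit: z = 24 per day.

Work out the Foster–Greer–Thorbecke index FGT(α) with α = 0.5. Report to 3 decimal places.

0.174

Incomes under z: 2×9, 11×10, 20×16 (q = 33 of N = 124).
Normalized shortfalls: (24−9)/24 = 0.6250 (×2); (24−10)/24 = 0.5833 (×11); (24−16)/24 = 0.3333 (×20).
Raised to α = 0.5: 0.79057 (×2); 0.76376 (×11); 0.57735 (×20).
Sum = 21.529533; FGT(0.5) = 21.529533 / 124 = 0.174.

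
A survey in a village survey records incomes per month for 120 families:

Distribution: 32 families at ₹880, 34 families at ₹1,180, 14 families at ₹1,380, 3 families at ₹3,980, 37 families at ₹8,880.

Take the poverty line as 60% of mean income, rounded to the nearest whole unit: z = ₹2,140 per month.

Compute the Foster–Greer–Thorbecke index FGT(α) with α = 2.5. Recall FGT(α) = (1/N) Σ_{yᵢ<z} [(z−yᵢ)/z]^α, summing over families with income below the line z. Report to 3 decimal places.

Incomes under z: 32×₹880, 34×₹1,180, 14×₹1,380 (q = 80 of N = 120).
Gap ratios (z−y)/z: (2140−880)/2140 = 0.5888 (×32); (2140−1180)/2140 = 0.4486 (×34); (2140−1380)/2140 = 0.3551 (×14).
Raised to α = 2.5: 0.26601 (×32); 0.13479 (×34); 0.07516 (×14).
Sum = 14.147185; FGT(2.5) = 14.147185 / 120 = 0.118.

0.118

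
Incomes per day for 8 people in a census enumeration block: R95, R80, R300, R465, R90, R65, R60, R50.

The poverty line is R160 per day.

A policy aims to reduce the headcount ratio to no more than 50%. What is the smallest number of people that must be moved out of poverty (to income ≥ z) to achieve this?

2

Currently q = 6 of N = 8 are below the line (H = 0.750).
A headcount ratio of at most 50% allows at most ⌊0.50 × 8⌋ = 4 poor people.
So at least 6 − 4 = 2 must be lifted.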